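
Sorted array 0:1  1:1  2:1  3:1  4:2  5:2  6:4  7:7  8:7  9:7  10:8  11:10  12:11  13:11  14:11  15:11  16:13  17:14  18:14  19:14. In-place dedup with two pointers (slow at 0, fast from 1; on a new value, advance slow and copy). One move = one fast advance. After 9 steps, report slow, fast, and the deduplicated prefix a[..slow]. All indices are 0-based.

(s=0,f=1) a[fast]=1=a[slow] dup → fast++
(s=0,f=2) a[fast]=1=a[slow] dup → fast++
(s=0,f=3) a[fast]=1=a[slow] dup → fast++
(s=0,f=4) a[fast]=2≠a[slow]=1 write a[1]=2 → slow++,fast++
(s=1,f=5) a[fast]=2=a[slow] dup → fast++
(s=1,f=6) a[fast]=4≠a[slow]=2 write a[2]=4 → slow++,fast++
(s=2,f=7) a[fast]=7≠a[slow]=4 write a[3]=7 → slow++,fast++
(s=3,f=8) a[fast]=7=a[slow] dup → fast++
(s=3,f=9) a[fast]=7=a[slow] dup → fast++

slow=3, fast=10, prefix=[1, 2, 4, 7]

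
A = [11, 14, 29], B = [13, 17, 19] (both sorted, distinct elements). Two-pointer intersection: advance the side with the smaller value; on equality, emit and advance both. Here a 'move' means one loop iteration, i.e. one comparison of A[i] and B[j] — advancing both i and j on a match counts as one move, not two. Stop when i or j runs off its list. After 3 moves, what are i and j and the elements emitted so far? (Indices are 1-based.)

i=1 j=1: 11<13, i++
i=2 j=1: 14>13, j++
i=2 j=2: 14<17, i++

i=3, j=2, emitted=[]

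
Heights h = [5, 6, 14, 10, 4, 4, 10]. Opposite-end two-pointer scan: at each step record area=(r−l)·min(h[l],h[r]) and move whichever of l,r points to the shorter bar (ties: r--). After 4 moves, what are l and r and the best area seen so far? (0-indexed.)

l=2, r=4, best area=40

l=0 r=6: min(5,10)*6=30 best=30 *, l++
l=1 r=6: min(6,10)*5=30 best=30, l++
l=2 r=6: min(14,10)*4=40 best=40 *, r--
l=2 r=5: min(14,4)*3=12 best=40, r--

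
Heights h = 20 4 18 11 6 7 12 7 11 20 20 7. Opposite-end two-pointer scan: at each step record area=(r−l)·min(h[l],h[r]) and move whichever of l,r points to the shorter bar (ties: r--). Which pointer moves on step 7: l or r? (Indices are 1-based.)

[1,12] min(20,7)*11=77 best=77 * → r--
[1,11] min(20,20)*10=200 best=200 * → r--
[1,10] min(20,20)*9=180 best=200 → r--
[1,9] min(20,11)*8=88 best=200 → r--
[1,8] min(20,7)*7=49 best=200 → r--
[1,7] min(20,12)*6=72 best=200 → r--
[1,6] min(20,7)*5=35 best=200 → r--

r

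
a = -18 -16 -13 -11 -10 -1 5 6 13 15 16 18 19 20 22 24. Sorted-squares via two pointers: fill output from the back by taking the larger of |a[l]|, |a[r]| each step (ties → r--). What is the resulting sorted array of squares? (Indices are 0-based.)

[0,15] |-18|<=|24| out[15]=576 → r--
[0,14] |-18|<=|22| out[14]=484 → r--
[0,13] |-18|<=|20| out[13]=400 → r--
[0,12] |-18|<=|19| out[12]=361 → r--
[0,11] |-18|<=|18| out[11]=324 → r--
[0,10] |-18|>|16| out[10]=324 → l++
[1,10] |-16|<=|16| out[9]=256 → r--
[1,9] |-16|>|15| out[8]=256 → l++
[2,9] |-13|<=|15| out[7]=225 → r--
[2,8] |-13|<=|13| out[6]=169 → r--
[2,7] |-13|>|6| out[5]=169 → l++
[3,7] |-11|>|6| out[4]=121 → l++
[4,7] |-10|>|6| out[3]=100 → l++
[5,7] |-1|<=|6| out[2]=36 → r--
[5,6] |-1|<=|5| out[1]=25 → r--
[5,5] |-1|<=|-1| out[0]=1 → r--

[1, 25, 36, 100, 121, 169, 169, 225, 256, 256, 324, 324, 361, 400, 484, 576]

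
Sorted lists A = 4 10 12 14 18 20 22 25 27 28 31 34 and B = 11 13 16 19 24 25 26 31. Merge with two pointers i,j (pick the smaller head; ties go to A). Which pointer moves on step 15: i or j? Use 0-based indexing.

j

i=0 j=0: A[i]=4<=B[j]=11 take 4, i++
i=1 j=0: A[i]=10<=B[j]=11 take 10, i++
i=2 j=0: A[i]=12>B[j]=11 take 11, j++
i=2 j=1: A[i]=12<=B[j]=13 take 12, i++
i=3 j=1: A[i]=14>B[j]=13 take 13, j++
i=3 j=2: A[i]=14<=B[j]=16 take 14, i++
i=4 j=2: A[i]=18>B[j]=16 take 16, j++
i=4 j=3: A[i]=18<=B[j]=19 take 18, i++
i=5 j=3: A[i]=20>B[j]=19 take 19, j++
i=5 j=4: A[i]=20<=B[j]=24 take 20, i++
i=6 j=4: A[i]=22<=B[j]=24 take 22, i++
i=7 j=4: A[i]=25>B[j]=24 take 24, j++
i=7 j=5: A[i]=25<=B[j]=25 take 25, i++
i=8 j=5: A[i]=27>B[j]=25 take 25, j++
i=8 j=6: A[i]=27>B[j]=26 take 26, j++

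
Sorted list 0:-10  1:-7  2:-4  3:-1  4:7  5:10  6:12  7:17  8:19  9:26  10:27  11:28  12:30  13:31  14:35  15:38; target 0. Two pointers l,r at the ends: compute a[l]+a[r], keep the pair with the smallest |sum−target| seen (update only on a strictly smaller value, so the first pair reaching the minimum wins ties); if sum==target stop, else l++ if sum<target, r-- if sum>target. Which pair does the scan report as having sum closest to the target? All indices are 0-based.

[0,15] -10+38=28 d=28 * → r--
[0,14] -10+35=25 d=25 * → r--
[0,13] -10+31=21 d=21 * → r--
[0,12] -10+30=20 d=20 * → r--
[0,11] -10+28=18 d=18 * → r--
[0,10] -10+27=17 d=17 * → r--
[0,9] -10+26=16 d=16 * → r--
[0,8] -10+19=9 d=9 * → r--
[0,7] -10+17=7 d=7 * → r--
[0,6] -10+12=2 d=2 * → r--
[0,5] -10+10=0 d=0 * → stop

pair (-10, 10) with sum 0 (|Δ|=0)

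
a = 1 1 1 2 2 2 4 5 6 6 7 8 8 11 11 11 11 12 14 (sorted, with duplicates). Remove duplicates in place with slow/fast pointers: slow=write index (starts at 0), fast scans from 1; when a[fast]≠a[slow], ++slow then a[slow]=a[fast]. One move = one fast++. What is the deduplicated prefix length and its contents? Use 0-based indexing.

length 10; prefix = [1, 2, 4, 5, 6, 7, 8, 11, 12, 14]

(s=0,f=1) a[fast]=1=a[slow] dup → fast++
(s=0,f=2) a[fast]=1=a[slow] dup → fast++
(s=0,f=3) a[fast]=2≠a[slow]=1 write a[1]=2 → slow++,fast++
(s=1,f=4) a[fast]=2=a[slow] dup → fast++
(s=1,f=5) a[fast]=2=a[slow] dup → fast++
(s=1,f=6) a[fast]=4≠a[slow]=2 write a[2]=4 → slow++,fast++
(s=2,f=7) a[fast]=5≠a[slow]=4 write a[3]=5 → slow++,fast++
(s=3,f=8) a[fast]=6≠a[slow]=5 write a[4]=6 → slow++,fast++
(s=4,f=9) a[fast]=6=a[slow] dup → fast++
(s=4,f=10) a[fast]=7≠a[slow]=6 write a[5]=7 → slow++,fast++
(s=5,f=11) a[fast]=8≠a[slow]=7 write a[6]=8 → slow++,fast++
(s=6,f=12) a[fast]=8=a[slow] dup → fast++
(s=6,f=13) a[fast]=11≠a[slow]=8 write a[7]=11 → slow++,fast++
(s=7,f=14) a[fast]=11=a[slow] dup → fast++
(s=7,f=15) a[fast]=11=a[slow] dup → fast++
(s=7,f=16) a[fast]=11=a[slow] dup → fast++
(s=7,f=17) a[fast]=12≠a[slow]=11 write a[8]=12 → slow++,fast++
(s=8,f=18) a[fast]=14≠a[slow]=12 write a[9]=14 → slow++,fast++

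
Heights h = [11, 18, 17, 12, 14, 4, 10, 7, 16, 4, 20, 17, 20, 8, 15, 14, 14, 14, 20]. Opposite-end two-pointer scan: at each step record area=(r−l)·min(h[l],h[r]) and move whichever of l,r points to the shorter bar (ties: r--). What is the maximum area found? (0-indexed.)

[0,18] min(11,20)*18=198 best=198 * → l++
[1,18] min(18,20)*17=306 best=306 * → l++
[2,18] min(17,20)*16=272 best=306 → l++
[3,18] min(12,20)*15=180 best=306 → l++
[4,18] min(14,20)*14=196 best=306 → l++
[5,18] min(4,20)*13=52 best=306 → l++
[6,18] min(10,20)*12=120 best=306 → l++
[7,18] min(7,20)*11=77 best=306 → l++
[8,18] min(16,20)*10=160 best=306 → l++
[9,18] min(4,20)*9=36 best=306 → l++
[10,18] min(20,20)*8=160 best=306 → r--
[10,17] min(20,14)*7=98 best=306 → r--
[10,16] min(20,14)*6=84 best=306 → r--
[10,15] min(20,14)*5=70 best=306 → r--
[10,14] min(20,15)*4=60 best=306 → r--
[10,13] min(20,8)*3=24 best=306 → r--
[10,12] min(20,20)*2=40 best=306 → r--
[10,11] min(20,17)*1=17 best=306 → r--

max area = 306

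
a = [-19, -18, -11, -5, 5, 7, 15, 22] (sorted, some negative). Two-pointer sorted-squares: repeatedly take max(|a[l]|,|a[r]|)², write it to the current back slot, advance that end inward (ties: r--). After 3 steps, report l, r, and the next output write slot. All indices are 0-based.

l=2, r=6, next write slot=4

l=0 r=7: |-19|<=|22| out[7]=484, r--
l=0 r=6: |-19|>|15| out[6]=361, l++
l=1 r=6: |-18|>|15| out[5]=324, l++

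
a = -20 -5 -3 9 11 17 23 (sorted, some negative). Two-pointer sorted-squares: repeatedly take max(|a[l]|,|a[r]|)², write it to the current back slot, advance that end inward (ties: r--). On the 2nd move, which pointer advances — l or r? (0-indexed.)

l

[0,6] |-20|<=|23| out[6]=529 → r--
[0,5] |-20|>|17| out[5]=400 → l++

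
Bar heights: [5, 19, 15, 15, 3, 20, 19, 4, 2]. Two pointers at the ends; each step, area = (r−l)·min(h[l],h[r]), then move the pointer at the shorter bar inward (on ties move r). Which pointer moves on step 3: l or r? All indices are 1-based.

l

l=1 r=9: min(5,2)*8=16 best=16 *, r--
l=1 r=8: min(5,4)*7=28 best=28 *, r--
l=1 r=7: min(5,19)*6=30 best=30 *, l++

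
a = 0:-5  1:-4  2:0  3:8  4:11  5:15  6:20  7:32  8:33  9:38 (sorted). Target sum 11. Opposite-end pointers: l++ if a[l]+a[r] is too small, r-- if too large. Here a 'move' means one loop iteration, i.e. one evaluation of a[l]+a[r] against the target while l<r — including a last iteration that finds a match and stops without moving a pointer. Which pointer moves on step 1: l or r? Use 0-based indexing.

r

[0,9] -5+38=33 >11 → r--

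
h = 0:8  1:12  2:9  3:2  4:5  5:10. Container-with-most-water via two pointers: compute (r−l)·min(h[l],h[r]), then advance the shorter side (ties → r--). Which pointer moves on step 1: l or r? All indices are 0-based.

[0,5] min(8,10)*5=40 best=40 * → l++

l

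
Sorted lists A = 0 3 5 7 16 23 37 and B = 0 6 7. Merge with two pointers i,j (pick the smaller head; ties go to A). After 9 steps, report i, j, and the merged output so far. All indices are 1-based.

i=1 j=1: A[i]=0<=B[j]=0 take 0, i++
i=2 j=1: A[i]=3>B[j]=0 take 0, j++
i=2 j=2: A[i]=3<=B[j]=6 take 3, i++
i=3 j=2: A[i]=5<=B[j]=6 take 5, i++
i=4 j=2: A[i]=7>B[j]=6 take 6, j++
i=4 j=3: A[i]=7<=B[j]=7 take 7, i++
i=5 j=3: A[i]=16>B[j]=7 take 7, j++
i=5 j=4: B done, take A[i]=16, i++
i=6 j=4: B done, take A[i]=23, i++

i=7, j=4, merged so far=[0, 0, 3, 5, 6, 7, 7, 16, 23]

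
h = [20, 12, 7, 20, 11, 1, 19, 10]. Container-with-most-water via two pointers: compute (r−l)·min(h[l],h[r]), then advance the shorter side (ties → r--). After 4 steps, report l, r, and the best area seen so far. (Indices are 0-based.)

l=0 r=7: min(20,10)*7=70 best=70 *, r--
l=0 r=6: min(20,19)*6=114 best=114 *, r--
l=0 r=5: min(20,1)*5=5 best=114, r--
l=0 r=4: min(20,11)*4=44 best=114, r--

l=0, r=3, best area=114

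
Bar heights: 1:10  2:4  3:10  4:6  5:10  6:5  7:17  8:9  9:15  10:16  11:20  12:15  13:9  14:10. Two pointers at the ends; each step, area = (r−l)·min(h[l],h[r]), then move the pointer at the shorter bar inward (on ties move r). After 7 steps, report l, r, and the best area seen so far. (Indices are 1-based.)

l=6, r=12, best area=130

[1,14] min(10,10)*13=130 best=130 * → r--
[1,13] min(10,9)*12=108 best=130 → r--
[1,12] min(10,15)*11=110 best=130 → l++
[2,12] min(4,15)*10=40 best=130 → l++
[3,12] min(10,15)*9=90 best=130 → l++
[4,12] min(6,15)*8=48 best=130 → l++
[5,12] min(10,15)*7=70 best=130 → l++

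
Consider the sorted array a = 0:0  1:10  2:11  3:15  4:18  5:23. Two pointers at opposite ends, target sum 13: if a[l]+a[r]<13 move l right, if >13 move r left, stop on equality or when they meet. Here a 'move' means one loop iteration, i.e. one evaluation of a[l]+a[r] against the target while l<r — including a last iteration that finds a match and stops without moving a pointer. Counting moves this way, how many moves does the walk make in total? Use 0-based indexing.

l=0 r=5: 0+23=23 >13, r--
l=0 r=4: 0+18=18 >13, r--
l=0 r=3: 0+15=15 >13, r--
l=0 r=2: 0+11=11 <13, l++
l=1 r=2: 10+11=21 >13, r--

5 moves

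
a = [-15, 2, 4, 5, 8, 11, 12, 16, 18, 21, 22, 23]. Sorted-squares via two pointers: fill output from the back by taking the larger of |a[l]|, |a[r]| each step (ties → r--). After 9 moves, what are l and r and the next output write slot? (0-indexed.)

[0,11] |-15|<=|23| out[11]=529 → r--
[0,10] |-15|<=|22| out[10]=484 → r--
[0,9] |-15|<=|21| out[9]=441 → r--
[0,8] |-15|<=|18| out[8]=324 → r--
[0,7] |-15|<=|16| out[7]=256 → r--
[0,6] |-15|>|12| out[6]=225 → l++
[1,6] |2|<=|12| out[5]=144 → r--
[1,5] |2|<=|11| out[4]=121 → r--
[1,4] |2|<=|8| out[3]=64 → r--

l=1, r=3, next write slot=2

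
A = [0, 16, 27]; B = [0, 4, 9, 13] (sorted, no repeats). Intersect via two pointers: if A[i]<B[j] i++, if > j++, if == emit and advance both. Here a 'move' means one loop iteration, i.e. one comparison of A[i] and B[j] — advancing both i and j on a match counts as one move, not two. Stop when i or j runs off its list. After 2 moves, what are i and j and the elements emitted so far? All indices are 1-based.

i=2, j=3, emitted=[0]

[i=1,j=1] 0==0 emit → i++,j++
[i=2,j=2] 16>4 → j++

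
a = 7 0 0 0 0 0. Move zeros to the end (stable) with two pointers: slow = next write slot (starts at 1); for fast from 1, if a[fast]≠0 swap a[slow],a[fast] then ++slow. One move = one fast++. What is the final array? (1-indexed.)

(s=1,f=1) a[fast]=7≠0 swap→a[1]=7 → slow++,fast++
(s=2,f=2) a[fast]=0 → fast++
(s=2,f=3) a[fast]=0 → fast++
(s=2,f=4) a[fast]=0 → fast++
(s=2,f=5) a[fast]=0 → fast++
(s=2,f=6) a[fast]=0 → fast++

[7, 0, 0, 0, 0, 0]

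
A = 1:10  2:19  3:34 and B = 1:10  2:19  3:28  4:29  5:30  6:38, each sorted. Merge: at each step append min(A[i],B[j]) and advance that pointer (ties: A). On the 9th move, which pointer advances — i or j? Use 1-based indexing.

j

i=1 j=1: A[i]=10<=B[j]=10 take 10, i++
i=2 j=1: A[i]=19>B[j]=10 take 10, j++
i=2 j=2: A[i]=19<=B[j]=19 take 19, i++
i=3 j=2: A[i]=34>B[j]=19 take 19, j++
i=3 j=3: A[i]=34>B[j]=28 take 28, j++
i=3 j=4: A[i]=34>B[j]=29 take 29, j++
i=3 j=5: A[i]=34>B[j]=30 take 30, j++
i=3 j=6: A[i]=34<=B[j]=38 take 34, i++
i=4 j=6: A done, take B[j]=38, j++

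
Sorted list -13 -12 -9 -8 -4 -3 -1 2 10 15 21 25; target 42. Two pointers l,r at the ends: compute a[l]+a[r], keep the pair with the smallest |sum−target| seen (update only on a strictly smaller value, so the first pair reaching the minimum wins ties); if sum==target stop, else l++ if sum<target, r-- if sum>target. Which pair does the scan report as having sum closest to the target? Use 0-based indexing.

l=0 r=11: -13+25=12 d=30 *, l++
l=1 r=11: -12+25=13 d=29 *, l++
l=2 r=11: -9+25=16 d=26 *, l++
l=3 r=11: -8+25=17 d=25 *, l++
l=4 r=11: -4+25=21 d=21 *, l++
l=5 r=11: -3+25=22 d=20 *, l++
l=6 r=11: -1+25=24 d=18 *, l++
l=7 r=11: 2+25=27 d=15 *, l++
l=8 r=11: 10+25=35 d=7 *, l++
l=9 r=11: 15+25=40 d=2 *, l++
l=10 r=11: 21+25=46 d=4, r--

pair (15, 25) with sum 40 (|Δ|=2)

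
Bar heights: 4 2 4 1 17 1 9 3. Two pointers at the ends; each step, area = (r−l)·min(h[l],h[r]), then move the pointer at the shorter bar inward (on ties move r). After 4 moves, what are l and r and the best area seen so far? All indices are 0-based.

l=3, r=6, best area=24

[0,7] min(4,3)*7=21 best=21 * → r--
[0,6] min(4,9)*6=24 best=24 * → l++
[1,6] min(2,9)*5=10 best=24 → l++
[2,6] min(4,9)*4=16 best=24 → l++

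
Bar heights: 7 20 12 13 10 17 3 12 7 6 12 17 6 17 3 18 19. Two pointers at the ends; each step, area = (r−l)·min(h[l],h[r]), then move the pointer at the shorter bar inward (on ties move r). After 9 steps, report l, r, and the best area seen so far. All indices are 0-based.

l=0 r=16: min(7,19)*16=112 best=112 *, l++
l=1 r=16: min(20,19)*15=285 best=285 *, r--
l=1 r=15: min(20,18)*14=252 best=285, r--
l=1 r=14: min(20,3)*13=39 best=285, r--
l=1 r=13: min(20,17)*12=204 best=285, r--
l=1 r=12: min(20,6)*11=66 best=285, r--
l=1 r=11: min(20,17)*10=170 best=285, r--
l=1 r=10: min(20,12)*9=108 best=285, r--
l=1 r=9: min(20,6)*8=48 best=285, r--

l=1, r=8, best area=285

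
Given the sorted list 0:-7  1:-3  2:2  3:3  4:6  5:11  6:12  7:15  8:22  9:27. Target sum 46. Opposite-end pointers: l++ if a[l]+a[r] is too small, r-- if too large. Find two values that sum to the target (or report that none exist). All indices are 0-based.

no pair

l=0 r=9: -7+27=20 <46, l++
l=1 r=9: -3+27=24 <46, l++
l=2 r=9: 2+27=29 <46, l++
l=3 r=9: 3+27=30 <46, l++
l=4 r=9: 6+27=33 <46, l++
l=5 r=9: 11+27=38 <46, l++
l=6 r=9: 12+27=39 <46, l++
l=7 r=9: 15+27=42 <46, l++
l=8 r=9: 22+27=49 >46, r--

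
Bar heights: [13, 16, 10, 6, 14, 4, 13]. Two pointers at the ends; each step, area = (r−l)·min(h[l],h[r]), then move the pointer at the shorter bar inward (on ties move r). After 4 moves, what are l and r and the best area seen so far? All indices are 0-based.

l=1, r=3, best area=78

[0,6] min(13,13)*6=78 best=78 * → r--
[0,5] min(13,4)*5=20 best=78 → r--
[0,4] min(13,14)*4=52 best=78 → l++
[1,4] min(16,14)*3=42 best=78 → r--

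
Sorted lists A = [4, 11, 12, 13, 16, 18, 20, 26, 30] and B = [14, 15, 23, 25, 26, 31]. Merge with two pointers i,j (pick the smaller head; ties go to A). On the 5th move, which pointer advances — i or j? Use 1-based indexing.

i=1 j=1: A[i]=4<=B[j]=14 take 4, i++
i=2 j=1: A[i]=11<=B[j]=14 take 11, i++
i=3 j=1: A[i]=12<=B[j]=14 take 12, i++
i=4 j=1: A[i]=13<=B[j]=14 take 13, i++
i=5 j=1: A[i]=16>B[j]=14 take 14, j++

j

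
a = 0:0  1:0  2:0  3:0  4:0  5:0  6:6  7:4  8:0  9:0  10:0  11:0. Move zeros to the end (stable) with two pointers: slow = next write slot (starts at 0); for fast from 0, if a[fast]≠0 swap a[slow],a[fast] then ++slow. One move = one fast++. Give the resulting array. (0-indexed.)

slow=0 fast=0: a[fast]=0, fast++
slow=0 fast=1: a[fast]=0, fast++
slow=0 fast=2: a[fast]=0, fast++
slow=0 fast=3: a[fast]=0, fast++
slow=0 fast=4: a[fast]=0, fast++
slow=0 fast=5: a[fast]=0, fast++
slow=0 fast=6: a[fast]=6≠0 swap→a[0]=6, slow++,fast++
slow=1 fast=7: a[fast]=4≠0 swap→a[1]=4, slow++,fast++
slow=2 fast=8: a[fast]=0, fast++
slow=2 fast=9: a[fast]=0, fast++
slow=2 fast=10: a[fast]=0, fast++
slow=2 fast=11: a[fast]=0, fast++

[6, 4, 0, 0, 0, 0, 0, 0, 0, 0, 0, 0]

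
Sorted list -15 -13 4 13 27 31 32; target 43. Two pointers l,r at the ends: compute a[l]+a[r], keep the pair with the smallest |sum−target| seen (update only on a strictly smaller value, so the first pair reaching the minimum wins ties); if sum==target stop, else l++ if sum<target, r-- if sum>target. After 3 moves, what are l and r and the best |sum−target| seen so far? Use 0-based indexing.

l=0 r=6: -15+32=17 d=26 *, l++
l=1 r=6: -13+32=19 d=24 *, l++
l=2 r=6: 4+32=36 d=7 *, l++

l=3, r=6, best |Δ|=7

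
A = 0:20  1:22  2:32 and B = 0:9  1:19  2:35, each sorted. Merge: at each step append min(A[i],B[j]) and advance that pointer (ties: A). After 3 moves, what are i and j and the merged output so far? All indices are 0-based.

i=1, j=2, merged so far=[9, 19, 20]

i=0 j=0: A[i]=20>B[j]=9 take 9, j++
i=0 j=1: A[i]=20>B[j]=19 take 19, j++
i=0 j=2: A[i]=20<=B[j]=35 take 20, i++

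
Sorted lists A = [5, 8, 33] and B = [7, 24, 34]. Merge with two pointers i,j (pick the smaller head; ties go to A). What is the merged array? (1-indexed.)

i=1 j=1: A[i]=5<=B[j]=7 take 5, i++
i=2 j=1: A[i]=8>B[j]=7 take 7, j++
i=2 j=2: A[i]=8<=B[j]=24 take 8, i++
i=3 j=2: A[i]=33>B[j]=24 take 24, j++
i=3 j=3: A[i]=33<=B[j]=34 take 33, i++
i=4 j=3: A done, take B[j]=34, j++

[5, 7, 8, 24, 33, 34]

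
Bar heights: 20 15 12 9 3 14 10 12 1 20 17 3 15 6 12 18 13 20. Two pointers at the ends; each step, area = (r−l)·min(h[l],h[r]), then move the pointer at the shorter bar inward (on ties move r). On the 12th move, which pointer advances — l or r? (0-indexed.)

r

[0,17] min(20,20)*17=340 best=340 * → r--
[0,16] min(20,13)*16=208 best=340 → r--
[0,15] min(20,18)*15=270 best=340 → r--
[0,14] min(20,12)*14=168 best=340 → r--
[0,13] min(20,6)*13=78 best=340 → r--
[0,12] min(20,15)*12=180 best=340 → r--
[0,11] min(20,3)*11=33 best=340 → r--
[0,10] min(20,17)*10=170 best=340 → r--
[0,9] min(20,20)*9=180 best=340 → r--
[0,8] min(20,1)*8=8 best=340 → r--
[0,7] min(20,12)*7=84 best=340 → r--
[0,6] min(20,10)*6=60 best=340 → r--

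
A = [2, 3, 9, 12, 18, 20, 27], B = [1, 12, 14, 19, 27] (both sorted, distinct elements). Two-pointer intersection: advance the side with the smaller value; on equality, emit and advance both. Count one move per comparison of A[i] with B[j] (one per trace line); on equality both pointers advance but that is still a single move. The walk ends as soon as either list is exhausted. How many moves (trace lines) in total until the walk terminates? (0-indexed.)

i=0 j=0: 2>1, j++
i=0 j=1: 2<12, i++
i=1 j=1: 3<12, i++
i=2 j=1: 9<12, i++
i=3 j=1: 12==12 emit, i++,j++
i=4 j=2: 18>14, j++
i=4 j=3: 18<19, i++
i=5 j=3: 20>19, j++
i=5 j=4: 20<27, i++
i=6 j=4: 27==27 emit, i++,j++

10 moves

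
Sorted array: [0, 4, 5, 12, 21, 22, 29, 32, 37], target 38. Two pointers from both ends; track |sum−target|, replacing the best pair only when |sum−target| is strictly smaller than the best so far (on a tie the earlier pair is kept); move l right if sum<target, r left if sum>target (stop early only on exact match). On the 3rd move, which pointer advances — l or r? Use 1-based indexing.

[1,9] 0+37=37 d=1 * → l++
[2,9] 4+37=41 d=3 → r--
[2,8] 4+32=36 d=2 → l++

l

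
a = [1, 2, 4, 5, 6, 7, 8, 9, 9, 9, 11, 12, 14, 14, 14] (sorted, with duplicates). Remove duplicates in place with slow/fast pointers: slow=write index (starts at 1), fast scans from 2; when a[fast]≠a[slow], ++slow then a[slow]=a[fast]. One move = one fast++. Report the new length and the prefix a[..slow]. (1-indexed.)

(s=1,f=2) a[fast]=2≠a[slow]=1 write a[2]=2 → slow++,fast++
(s=2,f=3) a[fast]=4≠a[slow]=2 write a[3]=4 → slow++,fast++
(s=3,f=4) a[fast]=5≠a[slow]=4 write a[4]=5 → slow++,fast++
(s=4,f=5) a[fast]=6≠a[slow]=5 write a[5]=6 → slow++,fast++
(s=5,f=6) a[fast]=7≠a[slow]=6 write a[6]=7 → slow++,fast++
(s=6,f=7) a[fast]=8≠a[slow]=7 write a[7]=8 → slow++,fast++
(s=7,f=8) a[fast]=9≠a[slow]=8 write a[8]=9 → slow++,fast++
(s=8,f=9) a[fast]=9=a[slow] dup → fast++
(s=8,f=10) a[fast]=9=a[slow] dup → fast++
(s=8,f=11) a[fast]=11≠a[slow]=9 write a[9]=11 → slow++,fast++
(s=9,f=12) a[fast]=12≠a[slow]=11 write a[10]=12 → slow++,fast++
(s=10,f=13) a[fast]=14≠a[slow]=12 write a[11]=14 → slow++,fast++
(s=11,f=14) a[fast]=14=a[slow] dup → fast++
(s=11,f=15) a[fast]=14=a[slow] dup → fast++

length 11; prefix = [1, 2, 4, 5, 6, 7, 8, 9, 11, 12, 14]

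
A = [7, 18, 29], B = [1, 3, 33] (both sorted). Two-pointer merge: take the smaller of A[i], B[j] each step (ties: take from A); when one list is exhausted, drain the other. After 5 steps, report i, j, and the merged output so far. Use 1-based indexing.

i=4, j=3, merged so far=[1, 3, 7, 18, 29]

i=1 j=1: A[i]=7>B[j]=1 take 1, j++
i=1 j=2: A[i]=7>B[j]=3 take 3, j++
i=1 j=3: A[i]=7<=B[j]=33 take 7, i++
i=2 j=3: A[i]=18<=B[j]=33 take 18, i++
i=3 j=3: A[i]=29<=B[j]=33 take 29, i++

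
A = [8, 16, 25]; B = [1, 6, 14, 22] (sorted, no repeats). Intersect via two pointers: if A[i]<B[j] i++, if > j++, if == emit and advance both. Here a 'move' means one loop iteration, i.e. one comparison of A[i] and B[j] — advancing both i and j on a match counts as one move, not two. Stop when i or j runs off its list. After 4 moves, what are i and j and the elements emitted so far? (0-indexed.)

i=1, j=3, emitted=[]

i=0 j=0: 8>1, j++
i=0 j=1: 8>6, j++
i=0 j=2: 8<14, i++
i=1 j=2: 16>14, j++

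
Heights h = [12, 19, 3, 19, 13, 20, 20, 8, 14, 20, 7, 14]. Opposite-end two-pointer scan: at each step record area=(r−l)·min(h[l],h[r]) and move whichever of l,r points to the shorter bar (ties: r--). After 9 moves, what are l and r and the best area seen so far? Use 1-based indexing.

l=1 r=12: min(12,14)*11=132 best=132 *, l++
l=2 r=12: min(19,14)*10=140 best=140 *, r--
l=2 r=11: min(19,7)*9=63 best=140, r--
l=2 r=10: min(19,20)*8=152 best=152 *, l++
l=3 r=10: min(3,20)*7=21 best=152, l++
l=4 r=10: min(19,20)*6=114 best=152, l++
l=5 r=10: min(13,20)*5=65 best=152, l++
l=6 r=10: min(20,20)*4=80 best=152, r--
l=6 r=9: min(20,14)*3=42 best=152, r--

l=6, r=8, best area=152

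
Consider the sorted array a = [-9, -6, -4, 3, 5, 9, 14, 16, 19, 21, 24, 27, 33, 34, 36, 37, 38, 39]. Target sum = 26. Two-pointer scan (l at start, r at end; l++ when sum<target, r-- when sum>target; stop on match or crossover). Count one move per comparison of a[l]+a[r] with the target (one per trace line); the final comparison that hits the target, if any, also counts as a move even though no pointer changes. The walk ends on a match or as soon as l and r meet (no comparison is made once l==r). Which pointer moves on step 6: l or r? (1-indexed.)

r

l=1 r=18: -9+39=30 >26, r--
l=1 r=17: -9+38=29 >26, r--
l=1 r=16: -9+37=28 >26, r--
l=1 r=15: -9+36=27 >26, r--
l=1 r=14: -9+34=25 <26, l++
l=2 r=14: -6+34=28 >26, r--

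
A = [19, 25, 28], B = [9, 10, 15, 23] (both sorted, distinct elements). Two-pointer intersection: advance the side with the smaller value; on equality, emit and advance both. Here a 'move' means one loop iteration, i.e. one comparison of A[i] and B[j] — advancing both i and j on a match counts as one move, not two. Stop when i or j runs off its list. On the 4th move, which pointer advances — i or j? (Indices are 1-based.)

i

[i=1,j=1] 19>9 → j++
[i=1,j=2] 19>10 → j++
[i=1,j=3] 19>15 → j++
[i=1,j=4] 19<23 → i++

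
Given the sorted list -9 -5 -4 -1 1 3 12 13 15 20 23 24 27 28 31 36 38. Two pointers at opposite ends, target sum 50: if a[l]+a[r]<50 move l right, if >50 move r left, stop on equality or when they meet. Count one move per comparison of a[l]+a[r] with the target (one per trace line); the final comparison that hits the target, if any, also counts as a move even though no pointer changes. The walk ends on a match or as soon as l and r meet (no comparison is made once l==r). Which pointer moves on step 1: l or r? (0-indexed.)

l=0 r=16: -9+38=29 <50, l++

l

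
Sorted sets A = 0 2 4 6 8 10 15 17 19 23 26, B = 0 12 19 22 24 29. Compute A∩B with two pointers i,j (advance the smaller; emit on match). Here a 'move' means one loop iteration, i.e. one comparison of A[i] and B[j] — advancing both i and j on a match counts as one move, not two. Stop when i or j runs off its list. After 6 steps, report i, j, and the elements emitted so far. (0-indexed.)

i=6, j=1, emitted=[0]

i=0 j=0: 0==0 emit, i++,j++
i=1 j=1: 2<12, i++
i=2 j=1: 4<12, i++
i=3 j=1: 6<12, i++
i=4 j=1: 8<12, i++
i=5 j=1: 10<12, i++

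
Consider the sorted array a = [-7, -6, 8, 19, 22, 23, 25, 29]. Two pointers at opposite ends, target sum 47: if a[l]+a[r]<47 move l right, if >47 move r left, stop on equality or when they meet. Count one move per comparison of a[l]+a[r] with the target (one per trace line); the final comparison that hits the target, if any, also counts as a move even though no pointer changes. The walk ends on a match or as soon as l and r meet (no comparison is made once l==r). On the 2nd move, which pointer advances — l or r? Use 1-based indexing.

l

[1,8] -7+29=22 <47 → l++
[2,8] -6+29=23 <47 → l++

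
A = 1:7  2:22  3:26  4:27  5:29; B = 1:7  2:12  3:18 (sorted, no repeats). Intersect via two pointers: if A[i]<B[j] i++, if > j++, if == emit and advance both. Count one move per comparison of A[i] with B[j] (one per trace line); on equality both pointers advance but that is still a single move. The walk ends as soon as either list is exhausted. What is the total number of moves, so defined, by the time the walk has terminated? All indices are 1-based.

3 moves

i=1 j=1: 7==7 emit, i++,j++
i=2 j=2: 22>12, j++
i=2 j=3: 22>18, j++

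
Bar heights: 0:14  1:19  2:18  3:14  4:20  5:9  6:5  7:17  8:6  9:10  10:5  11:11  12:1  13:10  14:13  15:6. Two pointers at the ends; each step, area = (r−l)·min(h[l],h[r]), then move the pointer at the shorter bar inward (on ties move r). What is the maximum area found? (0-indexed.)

max area = 182

[0,15] min(14,6)*15=90 best=90 * → r--
[0,14] min(14,13)*14=182 best=182 * → r--
[0,13] min(14,10)*13=130 best=182 → r--
[0,12] min(14,1)*12=12 best=182 → r--
[0,11] min(14,11)*11=121 best=182 → r--
[0,10] min(14,5)*10=50 best=182 → r--
[0,9] min(14,10)*9=90 best=182 → r--
[0,8] min(14,6)*8=48 best=182 → r--
[0,7] min(14,17)*7=98 best=182 → l++
[1,7] min(19,17)*6=102 best=182 → r--
[1,6] min(19,5)*5=25 best=182 → r--
[1,5] min(19,9)*4=36 best=182 → r--
[1,4] min(19,20)*3=57 best=182 → l++
[2,4] min(18,20)*2=36 best=182 → l++
[3,4] min(14,20)*1=14 best=182 → l++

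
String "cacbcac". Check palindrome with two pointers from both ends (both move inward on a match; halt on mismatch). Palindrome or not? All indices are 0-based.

[0,6] 'c'=='c' → l++,r--
[1,5] 'a'=='a' → l++,r--
[2,4] 'c'=='c' → l++,r--

palindrome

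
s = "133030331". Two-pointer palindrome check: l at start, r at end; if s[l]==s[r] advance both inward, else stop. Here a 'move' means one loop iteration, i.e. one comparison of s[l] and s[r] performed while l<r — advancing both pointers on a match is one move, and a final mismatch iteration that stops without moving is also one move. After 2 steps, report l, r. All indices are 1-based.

l=1 r=9: '1'=='1', l++,r--
l=2 r=8: '3'=='3', l++,r--

l=3, r=7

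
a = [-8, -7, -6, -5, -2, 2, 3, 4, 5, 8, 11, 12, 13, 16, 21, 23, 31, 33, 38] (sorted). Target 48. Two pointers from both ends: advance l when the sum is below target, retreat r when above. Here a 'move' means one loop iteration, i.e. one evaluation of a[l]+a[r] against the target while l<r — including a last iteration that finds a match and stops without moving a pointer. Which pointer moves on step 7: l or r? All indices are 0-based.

l=0 r=18: -8+38=30 <48, l++
l=1 r=18: -7+38=31 <48, l++
l=2 r=18: -6+38=32 <48, l++
l=3 r=18: -5+38=33 <48, l++
l=4 r=18: -2+38=36 <48, l++
l=5 r=18: 2+38=40 <48, l++
l=6 r=18: 3+38=41 <48, l++

l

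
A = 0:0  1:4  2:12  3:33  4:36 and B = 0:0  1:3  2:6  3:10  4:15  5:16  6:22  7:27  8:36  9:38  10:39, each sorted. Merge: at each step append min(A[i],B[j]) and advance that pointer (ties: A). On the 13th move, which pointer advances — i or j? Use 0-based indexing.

i

[i=0,j=0] A[i]=0<=B[j]=0 take 0 → i++
[i=1,j=0] A[i]=4>B[j]=0 take 0 → j++
[i=1,j=1] A[i]=4>B[j]=3 take 3 → j++
[i=1,j=2] A[i]=4<=B[j]=6 take 4 → i++
[i=2,j=2] A[i]=12>B[j]=6 take 6 → j++
[i=2,j=3] A[i]=12>B[j]=10 take 10 → j++
[i=2,j=4] A[i]=12<=B[j]=15 take 12 → i++
[i=3,j=4] A[i]=33>B[j]=15 take 15 → j++
[i=3,j=5] A[i]=33>B[j]=16 take 16 → j++
[i=3,j=6] A[i]=33>B[j]=22 take 22 → j++
[i=3,j=7] A[i]=33>B[j]=27 take 27 → j++
[i=3,j=8] A[i]=33<=B[j]=36 take 33 → i++
[i=4,j=8] A[i]=36<=B[j]=36 take 36 → i++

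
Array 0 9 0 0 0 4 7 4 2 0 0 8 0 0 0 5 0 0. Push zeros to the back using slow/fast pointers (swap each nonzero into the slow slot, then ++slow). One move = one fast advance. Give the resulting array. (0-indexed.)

[9, 4, 7, 4, 2, 8, 5, 0, 0, 0, 0, 0, 0, 0, 0, 0, 0, 0]

(s=0,f=0) a[fast]=0 → fast++
(s=0,f=1) a[fast]=9≠0 swap→a[0]=9 → slow++,fast++
(s=1,f=2) a[fast]=0 → fast++
(s=1,f=3) a[fast]=0 → fast++
(s=1,f=4) a[fast]=0 → fast++
(s=1,f=5) a[fast]=4≠0 swap→a[1]=4 → slow++,fast++
(s=2,f=6) a[fast]=7≠0 swap→a[2]=7 → slow++,fast++
(s=3,f=7) a[fast]=4≠0 swap→a[3]=4 → slow++,fast++
(s=4,f=8) a[fast]=2≠0 swap→a[4]=2 → slow++,fast++
(s=5,f=9) a[fast]=0 → fast++
(s=5,f=10) a[fast]=0 → fast++
(s=5,f=11) a[fast]=8≠0 swap→a[5]=8 → slow++,fast++
(s=6,f=12) a[fast]=0 → fast++
(s=6,f=13) a[fast]=0 → fast++
(s=6,f=14) a[fast]=0 → fast++
(s=6,f=15) a[fast]=5≠0 swap→a[6]=5 → slow++,fast++
(s=7,f=16) a[fast]=0 → fast++
(s=7,f=17) a[fast]=0 → fast++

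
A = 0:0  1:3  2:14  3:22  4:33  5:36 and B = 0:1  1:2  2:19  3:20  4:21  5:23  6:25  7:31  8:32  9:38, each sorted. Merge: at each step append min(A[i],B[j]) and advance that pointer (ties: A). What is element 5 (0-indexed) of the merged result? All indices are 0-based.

merged[5] = 19

i=0 j=0: A[i]=0<=B[j]=1 take 0, i++
i=1 j=0: A[i]=3>B[j]=1 take 1, j++
i=1 j=1: A[i]=3>B[j]=2 take 2, j++
i=1 j=2: A[i]=3<=B[j]=19 take 3, i++
i=2 j=2: A[i]=14<=B[j]=19 take 14, i++
i=3 j=2: A[i]=22>B[j]=19 take 19, j++
i=3 j=3: A[i]=22>B[j]=20 take 20, j++
i=3 j=4: A[i]=22>B[j]=21 take 21, j++
i=3 j=5: A[i]=22<=B[j]=23 take 22, i++
i=4 j=5: A[i]=33>B[j]=23 take 23, j++
i=4 j=6: A[i]=33>B[j]=25 take 25, j++
i=4 j=7: A[i]=33>B[j]=31 take 31, j++
i=4 j=8: A[i]=33>B[j]=32 take 32, j++
i=4 j=9: A[i]=33<=B[j]=38 take 33, i++
i=5 j=9: A[i]=36<=B[j]=38 take 36, i++
i=6 j=9: A done, take B[j]=38, j++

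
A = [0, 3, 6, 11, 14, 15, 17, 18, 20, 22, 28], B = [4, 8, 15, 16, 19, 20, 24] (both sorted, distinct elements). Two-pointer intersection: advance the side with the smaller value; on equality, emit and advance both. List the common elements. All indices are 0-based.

intersection = [15, 20]

[i=0,j=0] 0<4 → i++
[i=1,j=0] 3<4 → i++
[i=2,j=0] 6>4 → j++
[i=2,j=1] 6<8 → i++
[i=3,j=1] 11>8 → j++
[i=3,j=2] 11<15 → i++
[i=4,j=2] 14<15 → i++
[i=5,j=2] 15==15 emit → i++,j++
[i=6,j=3] 17>16 → j++
[i=6,j=4] 17<19 → i++
[i=7,j=4] 18<19 → i++
[i=8,j=4] 20>19 → j++
[i=8,j=5] 20==20 emit → i++,j++
[i=9,j=6] 22<24 → i++
[i=10,j=6] 28>24 → j++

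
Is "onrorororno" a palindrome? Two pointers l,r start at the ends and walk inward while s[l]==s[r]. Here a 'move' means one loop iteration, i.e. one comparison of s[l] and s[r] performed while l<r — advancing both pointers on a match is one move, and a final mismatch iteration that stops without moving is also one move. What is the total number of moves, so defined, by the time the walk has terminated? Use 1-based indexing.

5 moves

[1,11] 'o'=='o' → l++,r--
[2,10] 'n'=='n' → l++,r--
[3,9] 'r'=='r' → l++,r--
[4,8] 'o'=='o' → l++,r--
[5,7] 'r'=='r' → l++,r--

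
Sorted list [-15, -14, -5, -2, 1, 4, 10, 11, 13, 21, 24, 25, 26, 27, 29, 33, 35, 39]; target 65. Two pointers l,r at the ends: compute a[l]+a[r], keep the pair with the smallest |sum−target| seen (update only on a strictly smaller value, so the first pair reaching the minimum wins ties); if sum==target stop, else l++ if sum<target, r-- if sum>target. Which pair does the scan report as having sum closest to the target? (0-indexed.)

pair (26, 39) with sum 65 (|Δ|=0)

l=0 r=17: -15+39=24 d=41 *, l++
l=1 r=17: -14+39=25 d=40 *, l++
l=2 r=17: -5+39=34 d=31 *, l++
l=3 r=17: -2+39=37 d=28 *, l++
l=4 r=17: 1+39=40 d=25 *, l++
l=5 r=17: 4+39=43 d=22 *, l++
l=6 r=17: 10+39=49 d=16 *, l++
l=7 r=17: 11+39=50 d=15 *, l++
l=8 r=17: 13+39=52 d=13 *, l++
l=9 r=17: 21+39=60 d=5 *, l++
l=10 r=17: 24+39=63 d=2 *, l++
l=11 r=17: 25+39=64 d=1 *, l++
l=12 r=17: 26+39=65 d=0 *, stop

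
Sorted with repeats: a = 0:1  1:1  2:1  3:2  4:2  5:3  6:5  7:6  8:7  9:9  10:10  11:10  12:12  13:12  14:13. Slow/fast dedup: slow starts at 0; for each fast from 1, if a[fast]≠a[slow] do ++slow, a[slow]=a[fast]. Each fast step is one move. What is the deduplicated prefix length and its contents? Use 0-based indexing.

(s=0,f=1) a[fast]=1=a[slow] dup → fast++
(s=0,f=2) a[fast]=1=a[slow] dup → fast++
(s=0,f=3) a[fast]=2≠a[slow]=1 write a[1]=2 → slow++,fast++
(s=1,f=4) a[fast]=2=a[slow] dup → fast++
(s=1,f=5) a[fast]=3≠a[slow]=2 write a[2]=3 → slow++,fast++
(s=2,f=6) a[fast]=5≠a[slow]=3 write a[3]=5 → slow++,fast++
(s=3,f=7) a[fast]=6≠a[slow]=5 write a[4]=6 → slow++,fast++
(s=4,f=8) a[fast]=7≠a[slow]=6 write a[5]=7 → slow++,fast++
(s=5,f=9) a[fast]=9≠a[slow]=7 write a[6]=9 → slow++,fast++
(s=6,f=10) a[fast]=10≠a[slow]=9 write a[7]=10 → slow++,fast++
(s=7,f=11) a[fast]=10=a[slow] dup → fast++
(s=7,f=12) a[fast]=12≠a[slow]=10 write a[8]=12 → slow++,fast++
(s=8,f=13) a[fast]=12=a[slow] dup → fast++
(s=8,f=14) a[fast]=13≠a[slow]=12 write a[9]=13 → slow++,fast++

length 10; prefix = [1, 2, 3, 5, 6, 7, 9, 10, 12, 13]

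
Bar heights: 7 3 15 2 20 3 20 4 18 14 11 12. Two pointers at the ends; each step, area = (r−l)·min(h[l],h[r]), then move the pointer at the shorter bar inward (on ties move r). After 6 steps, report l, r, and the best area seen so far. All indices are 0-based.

[0,11] min(7,12)*11=77 best=77 * → l++
[1,11] min(3,12)*10=30 best=77 → l++
[2,11] min(15,12)*9=108 best=108 * → r--
[2,10] min(15,11)*8=88 best=108 → r--
[2,9] min(15,14)*7=98 best=108 → r--
[2,8] min(15,18)*6=90 best=108 → l++

l=3, r=8, best area=108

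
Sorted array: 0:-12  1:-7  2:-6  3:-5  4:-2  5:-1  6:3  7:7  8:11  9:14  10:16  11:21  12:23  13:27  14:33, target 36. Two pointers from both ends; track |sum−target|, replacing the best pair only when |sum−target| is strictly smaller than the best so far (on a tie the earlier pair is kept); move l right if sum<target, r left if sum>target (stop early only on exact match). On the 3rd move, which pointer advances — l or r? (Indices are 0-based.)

l=0 r=14: -12+33=21 d=15 *, l++
l=1 r=14: -7+33=26 d=10 *, l++
l=2 r=14: -6+33=27 d=9 *, l++

l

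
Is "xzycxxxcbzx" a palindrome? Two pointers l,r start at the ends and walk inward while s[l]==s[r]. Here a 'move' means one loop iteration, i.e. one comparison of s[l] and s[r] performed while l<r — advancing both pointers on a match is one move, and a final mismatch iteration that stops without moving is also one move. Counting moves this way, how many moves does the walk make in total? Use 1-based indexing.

3 moves

[1,11] 'x'=='x' → l++,r--
[2,10] 'z'=='z' → l++,r--
[3,9] 'y'!='b' → stop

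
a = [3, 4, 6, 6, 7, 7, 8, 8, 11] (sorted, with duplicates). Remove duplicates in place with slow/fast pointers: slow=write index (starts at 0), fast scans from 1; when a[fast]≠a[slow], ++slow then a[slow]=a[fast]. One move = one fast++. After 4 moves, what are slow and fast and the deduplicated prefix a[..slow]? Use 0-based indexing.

slow=0 fast=1: a[fast]=4≠a[slow]=3 write a[1]=4, slow++,fast++
slow=1 fast=2: a[fast]=6≠a[slow]=4 write a[2]=6, slow++,fast++
slow=2 fast=3: a[fast]=6=a[slow] dup, fast++
slow=2 fast=4: a[fast]=7≠a[slow]=6 write a[3]=7, slow++,fast++

slow=3, fast=5, prefix=[3, 4, 6, 7]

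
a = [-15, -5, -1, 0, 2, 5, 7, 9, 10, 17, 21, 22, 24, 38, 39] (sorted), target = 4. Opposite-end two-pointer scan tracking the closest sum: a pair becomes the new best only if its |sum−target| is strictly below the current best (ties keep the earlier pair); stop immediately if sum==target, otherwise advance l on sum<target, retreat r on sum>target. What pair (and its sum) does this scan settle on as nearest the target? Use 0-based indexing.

pair (-5, 9) with sum 4 (|Δ|=0)

l=0 r=14: -15+39=24 d=20 *, r--
l=0 r=13: -15+38=23 d=19 *, r--
l=0 r=12: -15+24=9 d=5 *, r--
l=0 r=11: -15+22=7 d=3 *, r--
l=0 r=10: -15+21=6 d=2 *, r--
l=0 r=9: -15+17=2 d=2, l++
l=1 r=9: -5+17=12 d=8, r--
l=1 r=8: -5+10=5 d=1 *, r--
l=1 r=7: -5+9=4 d=0 *, stop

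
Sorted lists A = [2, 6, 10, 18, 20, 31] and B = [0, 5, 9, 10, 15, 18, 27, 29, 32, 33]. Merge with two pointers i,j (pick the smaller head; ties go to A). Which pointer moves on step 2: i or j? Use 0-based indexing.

i

[i=0,j=0] A[i]=2>B[j]=0 take 0 → j++
[i=0,j=1] A[i]=2<=B[j]=5 take 2 → i++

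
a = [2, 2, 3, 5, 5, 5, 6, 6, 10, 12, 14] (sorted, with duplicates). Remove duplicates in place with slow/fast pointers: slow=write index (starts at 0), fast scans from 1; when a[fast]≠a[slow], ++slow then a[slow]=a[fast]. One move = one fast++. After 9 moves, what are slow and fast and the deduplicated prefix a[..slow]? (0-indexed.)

slow=5, fast=10, prefix=[2, 3, 5, 6, 10, 12]

slow=0 fast=1: a[fast]=2=a[slow] dup, fast++
slow=0 fast=2: a[fast]=3≠a[slow]=2 write a[1]=3, slow++,fast++
slow=1 fast=3: a[fast]=5≠a[slow]=3 write a[2]=5, slow++,fast++
slow=2 fast=4: a[fast]=5=a[slow] dup, fast++
slow=2 fast=5: a[fast]=5=a[slow] dup, fast++
slow=2 fast=6: a[fast]=6≠a[slow]=5 write a[3]=6, slow++,fast++
slow=3 fast=7: a[fast]=6=a[slow] dup, fast++
slow=3 fast=8: a[fast]=10≠a[slow]=6 write a[4]=10, slow++,fast++
slow=4 fast=9: a[fast]=12≠a[slow]=10 write a[5]=12, slow++,fast++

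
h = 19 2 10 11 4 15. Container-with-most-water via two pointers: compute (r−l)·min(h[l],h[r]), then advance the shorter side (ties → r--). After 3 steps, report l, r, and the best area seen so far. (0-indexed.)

l=0, r=2, best area=75

[0,5] min(19,15)*5=75 best=75 * → r--
[0,4] min(19,4)*4=16 best=75 → r--
[0,3] min(19,11)*3=33 best=75 → r--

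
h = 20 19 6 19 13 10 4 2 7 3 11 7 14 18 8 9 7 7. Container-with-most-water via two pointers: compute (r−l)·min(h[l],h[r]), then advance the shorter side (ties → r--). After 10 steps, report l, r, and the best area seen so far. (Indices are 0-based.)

[0,17] min(20,7)*17=119 best=119 * → r--
[0,16] min(20,7)*16=112 best=119 → r--
[0,15] min(20,9)*15=135 best=135 * → r--
[0,14] min(20,8)*14=112 best=135 → r--
[0,13] min(20,18)*13=234 best=234 * → r--
[0,12] min(20,14)*12=168 best=234 → r--
[0,11] min(20,7)*11=77 best=234 → r--
[0,10] min(20,11)*10=110 best=234 → r--
[0,9] min(20,3)*9=27 best=234 → r--
[0,8] min(20,7)*8=56 best=234 → r--

l=0, r=7, best area=234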